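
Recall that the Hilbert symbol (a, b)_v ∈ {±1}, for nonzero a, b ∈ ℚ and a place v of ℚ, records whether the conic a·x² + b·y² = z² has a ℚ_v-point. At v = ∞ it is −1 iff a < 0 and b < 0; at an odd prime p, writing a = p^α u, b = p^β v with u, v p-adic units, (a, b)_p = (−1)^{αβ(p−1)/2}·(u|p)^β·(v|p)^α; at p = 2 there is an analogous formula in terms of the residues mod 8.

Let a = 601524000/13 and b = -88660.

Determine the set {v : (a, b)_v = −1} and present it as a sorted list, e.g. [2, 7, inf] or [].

[2, 5, 11, 13]

(a, b) ≡ (44330, -22165) mod (ℚ^×)²; places V = {2, 3, 5, 7, 11, 13, 31, ∞}.
(a,b)_7: α=2, u≡5; β=0, v≡2 (mod 7); (5|7)=-1, (2|7)=+1; sign (−1)^0·-1^0·+1^2 = +1.
(a,b)_∞: sgn(44330)=+, sgn(-22165)=−, so +1.
(a,b)_2: α=5, β=2; u≡5, v≡3 (mod 8); ε(u)ε(v)=0·1, αω(v)=5·1, βω(u)=2·1; sum ≡ 1  ⇒  -1.
(a,b)_13: α=-1, u≡12; β=1, v≡5 (mod 13); (12|13)=+1, (5|13)=-1; sign (−1)^0·+1^1·-1^-1 = -1.
(a,b)_5: α=3, u≡4; β=1, v≡3 (mod 5); (4|5)=+1, (3|5)=-1; sign (−1)^0·+1^1·-1^3 = -1.
(a,b)_31: α=1, u≡25; β=1, v≡23 (mod 31); (25|31)=+1, (23|31)=-1; sign (−1)^1·+1^1·-1^1 = +1.
(a,b)_11: α=1, u≡4; β=1, v≡3 (mod 11); (4|11)=+1, (3|11)=+1; sign (−1)^1·+1^1·+1^1 = -1.
(a,b)_3: α=2, u≡2; β=0, v≡2 (mod 3); (2|3)=-1, (2|3)=-1; sign (−1)^0·-1^0·-1^2 = +1.
Ram(44330, -22165) = {2, 5, 11, 13}; no ℚ_2-point on the conic.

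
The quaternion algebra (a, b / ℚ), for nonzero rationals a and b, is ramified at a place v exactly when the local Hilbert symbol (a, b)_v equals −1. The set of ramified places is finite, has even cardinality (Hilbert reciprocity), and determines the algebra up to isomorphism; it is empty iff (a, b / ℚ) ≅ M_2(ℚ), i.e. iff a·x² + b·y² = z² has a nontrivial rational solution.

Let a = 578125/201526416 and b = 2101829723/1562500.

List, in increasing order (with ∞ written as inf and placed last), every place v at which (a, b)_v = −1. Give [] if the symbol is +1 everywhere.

[23, 43]

(a, b) ≡ (37, 6923) mod (ℚ^×)²; places V = {2, 3, 5, 7, 13, 19, 23, 29, 37, 43, ∞}.
(a,b)_29: α=0, u≡11; β=2, v≡11 (mod 29); (11|29)=-1, (11|29)=-1; sign (−1)^0·-1^2·-1^0 = +1.
(a,b)_7: α=-2, u≡4; β=1, v≡4 (mod 7); (4|7)=+1, (4|7)=+1; sign (−1)^0·+1^1·+1^-2 = +1.
(a,b)_37: α=1, u≡25; β=0, v≡1 (mod 37); (25|37)=+1, (1|37)=+1; sign (−1)^0·+1^0·+1^1 = +1.
(a,b)_5: α=6, u≡2; β=-8, v≡2 (mod 5); (2|5)=-1, (2|5)=-1; sign (−1)^0·-1^-8·-1^6 = +1.
(a,b)_2: α=-4, β=-2; u≡5, v≡3 (mod 8); ε(u)ε(v)=0·1, αω(v)=-4·1, βω(u)=-2·1; sum ≡ 0  ⇒  +1.
(a,b)_3: α=-2, u≡1; β=0, v≡2 (mod 3); (1|3)=+1, (2|3)=-1; sign (−1)^0·+1^0·-1^-2 = +1.
(a,b)_∞: sgn(37)=+, sgn(6923)=+, so +1.
(a,b)_23: α=0, u≡10; β=1, v≡18 (mod 23); (10|23)=-1, (18|23)=+1; sign (−1)^0·-1^1·+1^0 = -1.
(a,b)_13: α=-4, u≡8; β=0, v≡8 (mod 13); (8|13)=-1, (8|13)=-1; sign (−1)^0·-1^0·-1^-4 = +1.
(a,b)_43: α=0, u≡26; β=1, v≡3 (mod 43); (26|43)=-1, (3|43)=-1; sign (−1)^0·-1^1·-1^0 = -1.
(a,b)_19: α=0, u≡14; β=2, v≡1 (mod 19); (14|19)=-1, (1|19)=+1; sign (−1)^0·-1^2·+1^0 = +1.
Ram(37, 6923) = {23, 43}; no ℚ_23-point on the conic.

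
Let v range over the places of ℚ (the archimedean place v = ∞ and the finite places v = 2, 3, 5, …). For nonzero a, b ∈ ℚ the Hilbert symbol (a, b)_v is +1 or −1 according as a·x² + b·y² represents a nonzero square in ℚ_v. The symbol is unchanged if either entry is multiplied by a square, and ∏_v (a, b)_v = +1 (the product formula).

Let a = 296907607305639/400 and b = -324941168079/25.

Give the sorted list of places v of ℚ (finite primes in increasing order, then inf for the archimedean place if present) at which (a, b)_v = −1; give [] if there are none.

[3, 11]

Mod squares: a ≡ 1311, b ≡ -759. Check v ∈ {∞, 2, 3, 5, 11, 19, 23}.
v=2: v_2(a)=-4, v_2(b)=0; units ≡ 7, 1 (mod 8); ε·ε+αω+βω = 1·0+-4·0+0·0 ≡ 0  ⇒  (a,b)_2 = +1.
v=19: a=19^3·(≡15), b=19^2·(≡6) mod 19; (15|19)=-1, (6|19)=+1; (−1)^{3·2·9}·(-1)^2·(+1)^3 = +1.
v=11: a=11^4·(≡7), b=11^5·(≡8) mod 11; (7|11)=-1, (8|11)=-1; (−1)^{4·5·5}·(-1)^5·(-1)^4 = -1.
v=∞: 1311 > 0 and -759 < 0  ⇒  (a,b)_∞ = +1.
v=23: a=23^3·(≡7), b=23^1·(≡9) mod 23; (7|23)=-1, (9|23)=+1; (−1)^{3·1·11}·(-1)^1·(+1)^3 = +1.
v=5: a=5^-2·(≡4), b=5^-2·(≡1) mod 5; (4|5)=+1, (1|5)=+1; (−1)^{-2·-2·2}·(+1)^-2·(+1)^-2 = +1.
v=3: a=3^5·(≡2), b=3^5·(≡2) mod 3; (2|3)=-1, (2|3)=-1; (−1)^{5·5·1}·(-1)^5·(-1)^5 = -1.
Ram(1311, -759) = {3, 11}; no ℚ_3-point on the conic.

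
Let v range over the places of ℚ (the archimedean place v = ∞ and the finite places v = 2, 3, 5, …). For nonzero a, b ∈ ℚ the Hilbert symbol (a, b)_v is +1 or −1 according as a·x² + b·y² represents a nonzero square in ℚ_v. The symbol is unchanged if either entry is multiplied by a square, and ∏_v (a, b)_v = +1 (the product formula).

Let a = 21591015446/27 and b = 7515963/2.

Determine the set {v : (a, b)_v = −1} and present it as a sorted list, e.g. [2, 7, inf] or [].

[2, 7, 11, 13, 19, 29]

(a, b) ≡ (122444322, 34086) mod (ℚ^×)²; places V = {2, 3, 7, 11, 13, 19, 23, 29, 37, ∞}.
(a,b)_23: α=2, u≡8; β=1, v≡10 (mod 23); (8|23)=+1, (10|23)=-1; sign (−1)^0·+1^1·-1^2 = +1.
(a,b)_29: α=1, u≡19; β=0, v≡2 (mod 29); (19|29)=-1, (2|29)=-1; sign (−1)^0·-1^0·-1^1 = -1.
(a,b)_2: α=1, β=-1; u≡1, v≡3 (mod 8); ε(u)ε(v)=0·1, αω(v)=1·1, βω(u)=-1·0; sum ≡ 1  ⇒  -1.
(a,b)_11: α=1, u≡7; β=0, v≡2 (mod 11); (7|11)=-1, (2|11)=-1; sign (−1)^0·-1^0·-1^1 = -1.
(a,b)_37: α=1, u≡25; β=0, v≡21 (mod 37); (25|37)=+1, (21|37)=+1; sign (−1)^0·+1^0·+1^1 = +1.
(a,b)_3: α=-3, u≡2; β=3, v≡1 (mod 3); (2|3)=-1, (1|3)=+1; sign (−1)^1·-1^3·+1^-3 = +1.
(a,b)_7: α=1, u≡5; β=2, v≡5 (mod 7); (5|7)=-1, (5|7)=-1; sign (−1)^0·-1^2·-1^1 = -1.
(a,b)_13: α=1, u≡11; β=1, v≡1 (mod 13); (11|13)=-1, (1|13)=+1; sign (−1)^0·-1^1·+1^1 = -1.
(a,b)_∞: sgn(122444322)=+, sgn(34086)=+, so +1.
(a,b)_19: α=1, u≡12; β=1, v≡8 (mod 19); (12|19)=-1, (8|19)=-1; sign (−1)^1·-1^1·-1^1 = -1.
|Ram(122444322, 34086)| = 6, even; anisotropic at {2, 7, 11, 13, 19, 29}.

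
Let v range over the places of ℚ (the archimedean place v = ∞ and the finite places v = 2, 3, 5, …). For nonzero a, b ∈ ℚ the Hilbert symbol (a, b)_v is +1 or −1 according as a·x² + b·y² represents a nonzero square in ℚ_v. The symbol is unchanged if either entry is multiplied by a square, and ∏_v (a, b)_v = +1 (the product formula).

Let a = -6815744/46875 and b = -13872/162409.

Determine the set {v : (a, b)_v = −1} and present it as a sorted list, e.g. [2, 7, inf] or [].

(a, b) ≡ (-78, -3) mod (ℚ^×)²; places V = {2, 3, 5, 13, 17, 31, ∞}.
(a,b)_∞: sgn(-78)=−, sgn(-3)=−, so -1.
(a,b)_31: α=0, u≡3; β=-2, v≡10 (mod 31); (3|31)=-1, (10|31)=+1; sign (−1)^0·-1^-2·+1^0 = +1.
(a,b)_5: α=-6, u≡2; β=0, v≡2 (mod 5); (2|5)=-1, (2|5)=-1; sign (−1)^0·-1^0·-1^-6 = +1.
(a,b)_3: α=-1, u≡1; β=1, v≡2 (mod 3); (1|3)=+1, (2|3)=-1; sign (−1)^1·+1^1·-1^-1 = +1.
(a,b)_2: α=19, β=4; u≡1, v≡5 (mod 8); ε(u)ε(v)=0·0, αω(v)=19·1, βω(u)=4·0; sum ≡ 1  ⇒  -1.
(a,b)_17: α=0, u≡11; β=2, v≡11 (mod 17); (11|17)=-1, (11|17)=-1; sign (−1)^0·-1^2·-1^0 = +1.
(a,b)_13: α=1, u≡8; β=-2, v≡1 (mod 13); (8|13)=-1, (1|13)=+1; sign (−1)^0·-1^-2·+1^1 = +1.
|Ram(-78, -3)| = 2, even; anisotropic at {2, ∞}.

[2, inf]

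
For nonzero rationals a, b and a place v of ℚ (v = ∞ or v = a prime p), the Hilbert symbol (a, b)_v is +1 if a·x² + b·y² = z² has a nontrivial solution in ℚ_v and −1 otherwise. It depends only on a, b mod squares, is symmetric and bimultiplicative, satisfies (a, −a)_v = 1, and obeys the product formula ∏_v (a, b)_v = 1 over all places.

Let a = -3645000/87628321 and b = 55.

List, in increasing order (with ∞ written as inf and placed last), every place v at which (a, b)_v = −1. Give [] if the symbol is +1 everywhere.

[2, 5]

(a, b) ≡ (-2, 55) mod (ℚ^×)²; places V = {2, 3, 5, 11, 23, 37, ∞}.
(a,b)_3: α=6, u≡1; β=0, v≡1 (mod 3); (1|3)=+1, (1|3)=+1; sign (−1)^0·+1^0·+1^6 = +1.
(a,b)_2: α=3, β=0; u≡7, v≡7 (mod 8); ε(u)ε(v)=1·1, αω(v)=3·0, βω(u)=0·0; sum ≡ 1  ⇒  -1.
(a,b)_5: α=4, u≡3; β=1, v≡1 (mod 5); (3|5)=-1, (1|5)=+1; sign (−1)^0·-1^1·+1^4 = -1.
(a,b)_23: α=-2, u≡21; β=0, v≡9 (mod 23); (21|23)=-1, (9|23)=+1; sign (−1)^0·-1^0·+1^-2 = +1.
(a,b)_∞: sgn(-2)=−, sgn(55)=+, so +1.
(a,b)_37: α=-2, u≡19; β=0, v≡18 (mod 37); (19|37)=-1, (18|37)=-1; sign (−1)^0·-1^0·-1^-2 = +1.
(a,b)_11: α=-2, u≡3; β=1, v≡5 (mod 11); (3|11)=+1, (5|11)=+1; sign (−1)^0·+1^1·+1^-2 = +1.
Ram(-2, 55) = {2, 5}; no ℚ_2-point on the conic.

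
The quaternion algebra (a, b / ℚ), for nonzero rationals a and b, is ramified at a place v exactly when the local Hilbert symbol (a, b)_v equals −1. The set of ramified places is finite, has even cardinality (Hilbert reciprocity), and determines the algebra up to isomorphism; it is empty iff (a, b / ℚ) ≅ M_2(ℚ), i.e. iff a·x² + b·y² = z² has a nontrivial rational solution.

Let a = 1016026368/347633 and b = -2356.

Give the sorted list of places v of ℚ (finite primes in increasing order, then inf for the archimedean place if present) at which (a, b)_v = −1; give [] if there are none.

(a, b) ≡ (28101, -589) mod (ℚ^×)²; places V = {2, 3, 7, 11, 13, 17, 19, 29, 31, ∞}.
(a,b)_31: α=0, u≡27; β=1, v≡17 (mod 31); (27|31)=-1, (17|31)=-1; sign (−1)^0·-1^1·-1^0 = -1.
(a,b)_11: α=-2, u≡8; β=0, v≡9 (mod 11); (8|11)=-1, (9|11)=+1; sign (−1)^0·-1^0·+1^-2 = +1.
(a,b)_2: α=8, β=2; u≡5, v≡3 (mod 8); ε(u)ε(v)=0·1, αω(v)=8·1, βω(u)=2·1; sum ≡ 0  ⇒  +1.
(a,b)_∞: sgn(28101)=+, sgn(-589)=−, so +1.
(a,b)_17: α=-1, u≡9; β=0, v≡7 (mod 17); (9|17)=+1, (7|17)=-1; sign (−1)^0·+1^0·-1^-1 = -1.
(a,b)_29: α=1, u≡26; β=0, v≡22 (mod 29); (26|29)=-1, (22|29)=+1; sign (−1)^0·-1^0·+1^1 = +1.
(a,b)_19: α=1, u≡1; β=1, v≡9 (mod 19); (1|19)=+1, (9|19)=+1; sign (−1)^1·+1^1·+1^1 = -1.
(a,b)_3: α=1, u≡1; β=0, v≡2 (mod 3); (1|3)=+1, (2|3)=-1; sign (−1)^0·+1^0·-1^1 = -1.
(a,b)_7: α=4, u≡3; β=0, v≡3 (mod 7); (3|7)=-1, (3|7)=-1; sign (−1)^0·-1^0·-1^4 = +1.
(a,b)_13: α=-2, u≡2; β=0, v≡10 (mod 13); (2|13)=-1, (10|13)=+1; sign (−1)^0·-1^0·+1^-2 = +1.
Ram(28101, -589) = {3, 17, 19, 31}; no ℚ_3-point on the conic.

[3, 17, 19, 31]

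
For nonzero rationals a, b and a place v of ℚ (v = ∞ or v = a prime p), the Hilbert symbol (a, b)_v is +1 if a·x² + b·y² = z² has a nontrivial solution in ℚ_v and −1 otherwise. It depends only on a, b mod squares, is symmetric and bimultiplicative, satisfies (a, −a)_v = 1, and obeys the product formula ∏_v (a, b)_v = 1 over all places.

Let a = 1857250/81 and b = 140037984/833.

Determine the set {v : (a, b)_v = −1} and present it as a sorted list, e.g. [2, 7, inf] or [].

(a, b) ≡ (74290, 22678) mod (ℚ^×)²; places V = {2, 3, 5, 7, 17, 19, 23, 29, ∞}.
(a,b)_29: α=0, u≡14; β=1, v≡23 (mod 29); (14|29)=-1, (23|29)=+1; sign (−1)^0·-1^1·+1^0 = -1.
(a,b)_∞: sgn(74290)=+, sgn(22678)=+, so +1.
(a,b)_2: α=1, β=5; u≡1, v≡3 (mod 8); ε(u)ε(v)=0·1, αω(v)=1·1, βω(u)=5·0; sum ≡ 1  ⇒  -1.
(a,b)_17: α=1, u≡15; β=-1, v≡13 (mod 17); (15|17)=+1, (13|17)=+1; sign (−1)^0·+1^-1·+1^1 = +1.
(a,b)_3: α=-4, u≡1; β=8, v≡1 (mod 3); (1|3)=+1, (1|3)=+1; sign (−1)^0·+1^8·+1^-4 = +1.
(a,b)_23: α=1, u≡17; β=1, v≡5 (mod 23); (17|23)=-1, (5|23)=-1; sign (−1)^1·-1^1·-1^1 = -1.
(a,b)_5: α=3, u≡3; β=0, v≡3 (mod 5); (3|5)=-1, (3|5)=-1; sign (−1)^0·-1^0·-1^3 = -1.
(a,b)_19: α=1, u≡18; β=0, v≡5 (mod 19); (18|19)=-1, (5|19)=+1; sign (−1)^0·-1^0·+1^1 = +1.
(a,b)_7: α=0, u≡6; β=-2, v≡3 (mod 7); (6|7)=-1, (3|7)=-1; sign (−1)^0·-1^-2·-1^0 = +1.
|Ram(74290, 22678)| = 4, even; anisotropic at {2, 5, 23, 29}.

[2, 5, 23, 29]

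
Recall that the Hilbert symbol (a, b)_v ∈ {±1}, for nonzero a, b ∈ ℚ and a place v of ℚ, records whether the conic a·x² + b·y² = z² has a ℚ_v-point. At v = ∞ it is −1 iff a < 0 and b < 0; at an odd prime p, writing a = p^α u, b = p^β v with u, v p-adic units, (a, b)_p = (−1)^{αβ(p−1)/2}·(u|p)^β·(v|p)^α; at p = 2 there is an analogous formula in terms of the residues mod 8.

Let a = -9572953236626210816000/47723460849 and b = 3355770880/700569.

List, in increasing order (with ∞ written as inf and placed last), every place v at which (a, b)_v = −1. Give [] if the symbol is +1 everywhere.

Mod squares: a ≡ -17765, b ≡ 1045. Check v ∈ {∞, 2, 3, 5, 7, 11, 17, 19, 29, 31}.
v=11: a=11^3·(≡8), b=11^1·(≡7) mod 11; (8|11)=-1, (7|11)=-1; (−1)^{3·1·5}·(-1)^1·(-1)^3 = -1.
v=29: a=29^-2·(≡17), b=29^0·(≡24) mod 29; (17|29)=-1, (24|29)=+1; (−1)^{-2·0·14}·(-1)^0·(+1)^-2 = +1.
v=17: a=17^1·(≡15), b=17^0·(≡16) mod 17; (15|17)=+1, (16|17)=+1; (−1)^{1·0·8}·(+1)^0·(+1)^1 = +1.
v=2: v_2(a)=22, v_2(b)=16; units ≡ 3, 5 (mod 8); ε·ε+αω+βω = 1·0+22·1+16·1 ≡ 0  ⇒  (a,b)_2 = +1.
v=31: a=31^-2·(≡15), b=31^-2·(≡3) mod 31; (15|31)=-1, (3|31)=-1; (−1)^{-2·-2·15}·(-1)^-2·(-1)^-2 = +1.
v=3: a=3^-10·(≡1), b=3^-6·(≡1) mod 3; (1|3)=+1, (1|3)=+1; (−1)^{-10·-6·1}·(+1)^-6·(+1)^-10 = +1.
v=5: a=5^3·(≡3), b=5^1·(≡4) mod 5; (3|5)=-1, (4|5)=+1; (−1)^{3·1·2}·(-1)^1·(+1)^3 = -1.
v=∞: -17765 < 0 and 1045 > 0  ⇒  (a,b)_∞ = +1.
v=7: a=7^6·(≡1), b=7^2·(≡2) mod 7; (1|7)=+1, (2|7)=+1; (−1)^{6·2·3}·(+1)^2·(+1)^6 = +1.
v=19: a=19^3·(≡8), b=19^1·(≡4) mod 19; (8|19)=-1, (4|19)=+1; (−1)^{3·1·9}·(-1)^1·(+1)^3 = +1.
Ram(-17765, 1045) = {5, 11}; no ℚ_5-point on the conic.

[5, 11]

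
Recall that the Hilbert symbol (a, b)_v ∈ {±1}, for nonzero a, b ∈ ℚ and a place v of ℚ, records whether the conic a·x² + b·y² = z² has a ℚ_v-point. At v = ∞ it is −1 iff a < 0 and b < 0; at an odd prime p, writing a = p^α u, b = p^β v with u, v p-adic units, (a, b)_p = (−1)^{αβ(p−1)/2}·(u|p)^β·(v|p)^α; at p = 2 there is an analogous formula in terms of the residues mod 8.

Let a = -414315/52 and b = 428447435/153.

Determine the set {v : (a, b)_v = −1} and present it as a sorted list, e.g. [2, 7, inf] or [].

[11, 13]

(a, b) ≡ (-66495, 20995) mod (ℚ^×)²; places V = {2, 3, 5, 11, 13, 17, 19, 31, ∞}.
(a,b)_5: α=1, u≡1; β=1, v≡4 (mod 5); (1|5)=+1, (4|5)=+1; sign (−1)^0·+1^1·+1^1 = +1.
(a,b)_∞: sgn(-66495)=−, sgn(20995)=+, so +1.
(a,b)_11: α=1, u≡4; β=0, v≡2 (mod 11); (4|11)=+1, (2|11)=-1; sign (−1)^0·+1^0·-1^1 = -1.
(a,b)_2: α=-2, β=0; u≡1, v≡3 (mod 8); ε(u)ε(v)=0·1, αω(v)=-2·1, βω(u)=0·0; sum ≡ 0  ⇒  +1.
(a,b)_31: α=1, u≡19; β=2, v≡19 (mod 31); (19|31)=+1, (19|31)=+1; sign (−1)^0·+1^2·+1^1 = +1.
(a,b)_19: α=0, u≡4; β=3, v≡12 (mod 19); (4|19)=+1, (12|19)=-1; sign (−1)^0·+1^3·-1^0 = +1.
(a,b)_3: α=5, u≡2; β=-2, v≡1 (mod 3); (2|3)=-1, (1|3)=+1; sign (−1)^0·-1^-2·+1^5 = +1.
(a,b)_17: α=0, u≡9; β=-1, v≡10 (mod 17); (9|17)=+1, (10|17)=-1; sign (−1)^0·+1^-1·-1^0 = +1.
(a,b)_13: α=-1, u≡2; β=1, v≡9 (mod 13); (2|13)=-1, (9|13)=+1; sign (−1)^0·-1^1·+1^-1 = -1.
(-66495, 20995 / ℚ) ramifies at {11, 13}: a division algebra.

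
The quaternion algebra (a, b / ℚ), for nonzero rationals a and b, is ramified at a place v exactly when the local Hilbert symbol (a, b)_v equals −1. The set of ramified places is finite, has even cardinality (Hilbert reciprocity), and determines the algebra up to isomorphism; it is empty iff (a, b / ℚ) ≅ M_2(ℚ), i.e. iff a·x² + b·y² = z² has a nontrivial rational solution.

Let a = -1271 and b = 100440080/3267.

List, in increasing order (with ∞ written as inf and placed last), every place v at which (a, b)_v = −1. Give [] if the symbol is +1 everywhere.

Mod squares: a ≡ -1271, b ≡ 111435. Check v ∈ {∞, 2, 3, 5, 11, 13, 17, 19, 23, 31, 41}.
v=19: a=19^0·(≡2), b=19^1·(≡12) mod 19; (2|19)=-1, (12|19)=-1; (−1)^{0·1·9}·(-1)^1·(-1)^0 = -1.
v=17: a=17^0·(≡4), b=17^1·(≡3) mod 17; (4|17)=+1, (3|17)=-1; (−1)^{0·1·8}·(+1)^1·(-1)^0 = +1.
v=41: a=41^1·(≡10), b=41^0·(≡3) mod 41; (10|41)=+1, (3|41)=-1; (−1)^{1·0·20}·(+1)^0·(-1)^1 = -1.
v=3: a=3^0·(≡1), b=3^-3·(≡2) mod 3; (1|3)=+1, (2|3)=-1; (−1)^{0·-3·1}·(+1)^-3·(-1)^0 = +1.
v=2: v_2(a)=0, v_2(b)=4; units ≡ 1, 3 (mod 8); ε·ε+αω+βω = 0·1+0·1+4·0 ≡ 0  ⇒  (a,b)_2 = +1.
v=13: a=13^0·(≡3), b=13^2·(≡3) mod 13; (3|13)=+1, (3|13)=+1; (−1)^{0·2·6}·(+1)^2·(+1)^0 = +1.
v=23: a=23^0·(≡17), b=23^1·(≡19) mod 23; (17|23)=-1, (19|23)=-1; (−1)^{0·1·11}·(-1)^1·(-1)^0 = -1.
v=5: a=5^0·(≡4), b=5^1·(≡3) mod 5; (4|5)=+1, (3|5)=-1; (−1)^{0·1·2}·(+1)^1·(-1)^0 = +1.
v=11: a=11^0·(≡5), b=11^-2·(≡3) mod 11; (5|11)=+1, (3|11)=+1; (−1)^{0·-2·5}·(+1)^-2·(+1)^0 = +1.
v=31: a=31^1·(≡21), b=31^0·(≡17) mod 31; (21|31)=-1, (17|31)=-1; (−1)^{1·0·15}·(-1)^0·(-1)^1 = -1.
v=∞: -1271 < 0 and 111435 > 0  ⇒  (a,b)_∞ = +1.
(-1271, 111435 / ℚ) ramifies at {19, 23, 31, 41}: a division algebra.

[19, 23, 31, 41]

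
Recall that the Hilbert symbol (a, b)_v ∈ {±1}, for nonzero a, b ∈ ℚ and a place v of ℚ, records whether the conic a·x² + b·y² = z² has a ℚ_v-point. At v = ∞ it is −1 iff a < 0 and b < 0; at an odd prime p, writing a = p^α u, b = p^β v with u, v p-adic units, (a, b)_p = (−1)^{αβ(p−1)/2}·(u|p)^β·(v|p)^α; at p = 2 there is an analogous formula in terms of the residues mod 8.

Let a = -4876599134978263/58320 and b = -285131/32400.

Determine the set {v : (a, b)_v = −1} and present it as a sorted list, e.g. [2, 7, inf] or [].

(a, b) ≡ (-299915, -11) mod (ℚ^×)²; places V = {2, 3, 5, 7, 11, 19, 23, 41, ∞}.
(a,b)_19: α=1, u≡5; β=0, v≡8 (mod 19); (5|19)=+1, (8|19)=-1; sign (−1)^0·+1^0·-1^1 = -1.
(a,b)_∞: sgn(-299915)=−, sgn(-11)=−, so -1.
(a,b)_2: α=-4, β=-4; u≡5, v≡5 (mod 8); ε(u)ε(v)=0·0, αω(v)=-4·1, βω(u)=-4·1; sum ≡ 0  ⇒  +1.
(a,b)_7: α=5, u≡1; β=2, v≡3 (mod 7); (1|7)=+1, (3|7)=-1; sign (−1)^0·+1^2·-1^5 = -1.
(a,b)_41: α=1, u≡6; β=0, v≡27 (mod 41); (6|41)=-1, (27|41)=-1; sign (−1)^0·-1^0·-1^1 = -1.
(a,b)_3: α=-6, u≡1; β=-4, v≡1 (mod 3); (1|3)=+1, (1|3)=+1; sign (−1)^0·+1^-4·+1^-6 = +1.
(a,b)_5: α=-1, u≡3; β=-2, v≡4 (mod 5); (3|5)=-1, (4|5)=+1; sign (−1)^0·-1^-2·+1^-1 = +1.
(a,b)_23: α=4, u≡22; β=2, v≡8 (mod 23); (22|23)=-1, (8|23)=+1; sign (−1)^0·-1^2·+1^4 = +1.
(a,b)_11: α=3, u≡1; β=1, v≡10 (mod 11); (1|11)=+1, (10|11)=-1; sign (−1)^1·+1^1·-1^3 = +1.
(-299915, -11 / ℚ) ramifies at {7, 19, 41, ∞}: a division algebra.

[7, 19, 41, inf]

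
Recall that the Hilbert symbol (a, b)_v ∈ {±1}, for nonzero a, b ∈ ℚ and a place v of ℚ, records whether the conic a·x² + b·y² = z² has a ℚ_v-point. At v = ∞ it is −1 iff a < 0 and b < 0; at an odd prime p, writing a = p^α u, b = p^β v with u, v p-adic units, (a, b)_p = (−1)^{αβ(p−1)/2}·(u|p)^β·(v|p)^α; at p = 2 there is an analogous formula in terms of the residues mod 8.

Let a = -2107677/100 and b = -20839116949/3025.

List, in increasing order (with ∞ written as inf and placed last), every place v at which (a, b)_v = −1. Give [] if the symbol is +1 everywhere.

[2, 3, 23, 31, 47, inf]

(a, b) ≡ (-7293, -8679349) mod (ℚ^×)²; places V = {2, 3, 5, 7, 11, 13, 17, 23, 31, 37, 47, ∞}.
(a,b)_23: α=0, u≡14; β=1, v≡10 (mod 23); (14|23)=-1, (10|23)=-1; sign (−1)^0·-1^1·-1^0 = -1.
(a,b)_2: α=-2, β=0; u≡3, v≡3 (mod 8); ε(u)ε(v)=1·1, αω(v)=-2·1, βω(u)=0·1; sum ≡ 1  ⇒  -1.
(a,b)_47: α=0, u≡22; β=1, v≡35 (mod 47); (22|47)=-1, (35|47)=-1; sign (−1)^0·-1^1·-1^0 = -1.
(a,b)_3: α=1, u≡2; β=0, v≡2 (mod 3); (2|3)=-1, (2|3)=-1; sign (−1)^0·-1^0·-1^1 = -1.
(a,b)_17: α=3, u≡2; β=0, v≡13 (mod 17); (2|17)=+1, (13|17)=+1; sign (−1)^0·+1^0·+1^3 = +1.
(a,b)_5: α=-2, u≡2; β=-2, v≡1 (mod 5); (2|5)=-1, (1|5)=+1; sign (−1)^0·-1^-2·+1^-2 = +1.
(a,b)_7: α=0, u≡1; β=5, v≡3 (mod 7); (1|7)=+1, (3|7)=-1; sign (−1)^0·+1^5·-1^0 = +1.
(a,b)_13: α=1, u≡8; β=0, v≡10 (mod 13); (8|13)=-1, (10|13)=+1; sign (−1)^0·-1^0·+1^1 = +1.
(a,b)_31: α=0, u≡24; β=1, v≡17 (mod 31); (24|31)=-1, (17|31)=-1; sign (−1)^0·-1^1·-1^0 = -1.
(a,b)_37: α=0, u≡21; β=1, v≡26 (mod 37); (21|37)=+1, (26|37)=+1; sign (−1)^0·+1^1·+1^0 = +1.
(a,b)_∞: sgn(-7293)=−, sgn(-8679349)=−, so -1.
(a,b)_11: α=1, u≡2; β=-2, v≡3 (mod 11); (2|11)=-1, (3|11)=+1; sign (−1)^0·-1^-2·+1^1 = +1.
(-7293, -8679349 / ℚ) ramifies at {2, 3, 23, 31, 47, ∞}: a division algebra.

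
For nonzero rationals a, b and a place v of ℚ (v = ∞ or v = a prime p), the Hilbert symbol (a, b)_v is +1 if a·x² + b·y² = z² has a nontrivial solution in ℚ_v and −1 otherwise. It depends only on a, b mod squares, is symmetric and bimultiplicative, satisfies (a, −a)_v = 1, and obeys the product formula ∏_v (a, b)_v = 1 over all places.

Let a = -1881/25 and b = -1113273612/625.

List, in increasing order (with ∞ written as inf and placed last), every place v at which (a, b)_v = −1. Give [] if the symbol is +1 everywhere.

(a, b) ≡ (-209, -30924267) mod (ℚ^×)²; places V = {2, 3, 5, 11, 19, 31, 37, 43, ∞}.
(a,b)_3: α=2, u≡1; β=3, v≡1 (mod 3); (1|3)=+1, (1|3)=+1; sign (−1)^0·+1^3·+1^2 = +1.
(a,b)_2: α=0, β=2; u≡7, v≡5 (mod 8); ε(u)ε(v)=1·0, αω(v)=0·1, βω(u)=2·0; sum ≡ 0  ⇒  +1.
(a,b)_31: α=0, u≡19; β=1, v≡23 (mod 31); (19|31)=+1, (23|31)=-1; sign (−1)^0·+1^1·-1^0 = +1.
(a,b)_19: α=1, u≡12; β=1, v≡4 (mod 19); (12|19)=-1, (4|19)=+1; sign (−1)^1·-1^1·+1^1 = +1.
(a,b)_5: α=-2, u≡4; β=-4, v≡3 (mod 5); (4|5)=+1, (3|5)=-1; sign (−1)^0·+1^-4·-1^-2 = +1.
(a,b)_11: α=1, u≡9; β=1, v≡2 (mod 11); (9|11)=+1, (2|11)=-1; sign (−1)^1·+1^1·-1^1 = +1.
(a,b)_37: α=0, u≡18; β=1, v≡19 (mod 37); (18|37)=-1, (19|37)=-1; sign (−1)^0·-1^1·-1^0 = -1.
(a,b)_∞: sgn(-209)=−, sgn(-30924267)=−, so -1.
(a,b)_43: α=0, u≡40; β=1, v≡15 (mod 43); (40|43)=+1, (15|43)=+1; sign (−1)^0·+1^1·+1^0 = +1.
(-209, -30924267 / ℚ) ramifies at {37, ∞}: a division algebra.

[37, inf]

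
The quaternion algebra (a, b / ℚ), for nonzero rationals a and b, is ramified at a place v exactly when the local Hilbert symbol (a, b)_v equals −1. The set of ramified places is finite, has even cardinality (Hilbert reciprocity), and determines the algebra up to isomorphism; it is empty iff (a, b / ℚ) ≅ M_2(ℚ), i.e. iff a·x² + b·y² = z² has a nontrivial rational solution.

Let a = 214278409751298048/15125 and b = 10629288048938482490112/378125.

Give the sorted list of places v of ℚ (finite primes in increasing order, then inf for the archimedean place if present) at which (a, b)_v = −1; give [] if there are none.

Mod squares: a ≡ 7215, b ≡ 4240015. Check v ∈ {∞, 2, 3, 5, 7, 11, 13, 37, 41, 43}.
v=37: a=37^1·(≡11), b=37^1·(≡23) mod 37; (11|37)=+1, (23|37)=-1; (−1)^{1·1·18}·(+1)^1·(-1)^1 = -1.
v=3: a=3^7·(≡2), b=3^8·(≡1) mod 3; (2|3)=-1, (1|3)=+1; (−1)^{7·8·1}·(-1)^8·(+1)^7 = +1.
v=43: a=43^2·(≡19), b=43^3·(≡15) mod 43; (19|43)=-1, (15|43)=+1; (−1)^{2·3·21}·(-1)^3·(+1)^2 = -1.
v=5: a=5^-3·(≡3), b=5^-5·(≡2) mod 5; (3|5)=-1, (2|5)=-1; (−1)^{-3·-5·2}·(-1)^-5·(-1)^-3 = +1.
v=41: a=41^2·(≡25), b=41^3·(≡22) mod 41; (25|41)=+1, (22|41)=-1; (−1)^{2·3·20}·(+1)^3·(-1)^2 = +1.
v=7: a=7^0·(≡6), b=7^4·(≡5) mod 7; (6|7)=-1, (5|7)=-1; (−1)^{0·4·3}·(-1)^4·(-1)^0 = +1.
v=2: v_2(a)=16, v_2(b)=8; units ≡ 7, 7 (mod 8); ε·ε+αω+βω = 1·1+16·0+8·0 ≡ 1  ⇒  (a,b)_2 = -1.
v=∞: 7215 > 0 and 4240015 > 0  ⇒  (a,b)_∞ = +1.
v=13: a=13^1·(≡3), b=13^1·(≡6) mod 13; (3|13)=+1, (6|13)=-1; (−1)^{1·1·6}·(+1)^1·(-1)^1 = -1.
v=11: a=11^-2·(≡6), b=11^-2·(≡7) mod 11; (6|11)=-1, (7|11)=-1; (−1)^{-2·-2·5}·(-1)^-2·(-1)^-2 = +1.
Ram(7215, 4240015) = {2, 13, 37, 43}; no ℚ_2-point on the conic.

[2, 13, 37, 43]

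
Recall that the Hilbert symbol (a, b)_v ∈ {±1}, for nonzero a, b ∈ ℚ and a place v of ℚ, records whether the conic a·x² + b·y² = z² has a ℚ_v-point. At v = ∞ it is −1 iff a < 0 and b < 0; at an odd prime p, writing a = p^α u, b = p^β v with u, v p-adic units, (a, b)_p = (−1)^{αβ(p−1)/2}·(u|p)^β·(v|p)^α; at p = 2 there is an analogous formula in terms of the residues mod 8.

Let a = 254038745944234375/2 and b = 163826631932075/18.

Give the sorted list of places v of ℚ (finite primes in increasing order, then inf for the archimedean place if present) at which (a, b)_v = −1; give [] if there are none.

[7, 31]

Mod squares: a ≡ 62, b ≡ 369334. Check v ∈ {∞, 2, 3, 5, 7, 23, 31, 37}.
v=∞: 62 > 0 and 369334 > 0  ⇒  (a,b)_∞ = +1.
v=2: v_2(a)=-1, v_2(b)=-1; units ≡ 7, 3 (mod 8); ε·ε+αω+βω = 1·1+-1·1+-1·0 ≡ 0  ⇒  (a,b)_2 = +1.
v=3: a=3^0·(≡2), b=3^-2·(≡1) mod 3; (2|3)=-1, (1|3)=+1; (−1)^{0·-2·1}·(-1)^-2·(+1)^0 = +1.
v=37: a=37^4·(≡3), b=37^3·(≡19) mod 37; (3|37)=+1, (19|37)=-1; (−1)^{4·3·18}·(+1)^3·(-1)^4 = +1.
v=23: a=23^4·(≡8), b=23^3·(≡8) mod 23; (8|23)=+1, (8|23)=+1; (−1)^{4·3·11}·(+1)^3·(+1)^4 = +1.
v=31: a=31^1·(≡19), b=31^1·(≡10) mod 31; (19|31)=+1, (10|31)=+1; (−1)^{1·1·15}·(+1)^1·(+1)^1 = -1.
v=7: a=7^0·(≡6), b=7^3·(≡3) mod 7; (6|7)=-1, (3|7)=-1; (−1)^{0·3·3}·(-1)^3·(-1)^0 = -1.
v=5: a=5^6·(≡3), b=5^2·(≡1) mod 5; (3|5)=-1, (1|5)=+1; (−1)^{6·2·2}·(-1)^2·(+1)^6 = +1.
(62, 369334 / ℚ) ramifies at {7, 31}: a division algebra.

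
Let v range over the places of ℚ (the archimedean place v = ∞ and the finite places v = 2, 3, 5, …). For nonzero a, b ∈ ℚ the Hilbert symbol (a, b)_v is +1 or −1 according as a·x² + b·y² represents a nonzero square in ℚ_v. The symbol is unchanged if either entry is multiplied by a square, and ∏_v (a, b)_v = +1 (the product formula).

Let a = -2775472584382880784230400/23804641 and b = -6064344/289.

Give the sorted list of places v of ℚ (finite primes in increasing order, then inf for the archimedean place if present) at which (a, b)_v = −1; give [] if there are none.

[3, 19, 31, inf]

Mod squares: a ≡ -38874, b ≡ -168454. Check v ∈ {∞, 2, 3, 5, 7, 11, 13, 17, 19, 31, 41}.
v=7: a=7^-2·(≡1), b=7^0·(≡4) mod 7; (1|7)=+1, (4|7)=+1; (−1)^{-2·0·3}·(+1)^0·(+1)^-2 = +1.
v=17: a=17^-2·(≡6), b=17^-2·(≡15) mod 17; (6|17)=-1, (15|17)=+1; (−1)^{-2·-2·8}·(-1)^-2·(+1)^-2 = +1.
v=5: a=5^2·(≡4), b=5^0·(≡4) mod 5; (4|5)=+1, (4|5)=+1; (−1)^{2·0·2}·(+1)^0·(+1)^2 = +1.
v=19: a=19^5·(≡16), b=19^1·(≡6) mod 19; (16|19)=+1, (6|19)=+1; (−1)^{5·1·9}·(+1)^1·(+1)^5 = -1.
v=∞: -38874 < 0 and -168454 < 0  ⇒  (a,b)_∞ = -1.
v=3: a=3^3·(≡2), b=3^2·(≡2) mod 3; (2|3)=-1, (2|3)=-1; (−1)^{3·2·1}·(-1)^2·(-1)^3 = -1.
v=11: a=11^5·(≡10), b=11^1·(≡9) mod 11; (10|11)=-1, (9|11)=+1; (−1)^{5·1·5}·(-1)^1·(+1)^5 = +1.
v=2: v_2(a)=11, v_2(b)=3; units ≡ 3, 5 (mod 8); ε·ε+αω+βω = 1·0+11·1+3·1 ≡ 0  ⇒  (a,b)_2 = +1.
v=31: a=31^3·(≡15), b=31^1·(≡11) mod 31; (15|31)=-1, (11|31)=-1; (−1)^{3·1·15}·(-1)^1·(-1)^3 = -1.
v=41: a=41^-2·(≡26), b=41^0·(≡24) mod 41; (26|41)=-1, (24|41)=-1; (−1)^{-2·0·20}·(-1)^0·(-1)^-2 = +1.
v=13: a=13^2·(≡10), b=13^1·(≡10) mod 13; (10|13)=+1, (10|13)=+1; (−1)^{2·1·6}·(+1)^1·(+1)^2 = +1.
Ram(-38874, -168454) = {3, 19, 31, ∞}; no ℚ_3-point on the conic.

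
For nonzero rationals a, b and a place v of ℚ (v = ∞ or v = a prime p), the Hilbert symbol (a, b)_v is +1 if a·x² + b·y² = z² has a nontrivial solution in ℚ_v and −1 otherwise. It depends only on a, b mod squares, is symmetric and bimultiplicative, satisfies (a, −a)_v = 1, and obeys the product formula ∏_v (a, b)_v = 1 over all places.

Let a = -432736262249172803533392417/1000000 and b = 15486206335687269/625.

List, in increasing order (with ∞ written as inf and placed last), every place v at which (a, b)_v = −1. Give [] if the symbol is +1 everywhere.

Mod squares: a ≡ -335257, b ≡ 21. Check v ∈ {∞, 2, 3, 5, 7, 13, 17, 37, 41}.
v=7: a=7^4·(≡2), b=7^1·(≡3) mod 7; (2|7)=+1, (3|7)=-1; (−1)^{4·1·3}·(+1)^1·(-1)^4 = +1.
v=17: a=17^3·(≡1), b=17^2·(≡1) mod 17; (1|17)=+1, (1|17)=+1; (−1)^{3·2·8}·(+1)^2·(+1)^3 = +1.
v=∞: -335257 < 0 and 21 > 0  ⇒  (a,b)_∞ = +1.
v=2: v_2(a)=-6, v_2(b)=0; units ≡ 7, 5 (mod 8); ε·ε+αω+βω = 1·0+-6·1+0·0 ≡ 0  ⇒  (a,b)_2 = +1.
v=5: a=5^-6·(≡2), b=5^-4·(≡4) mod 5; (2|5)=-1, (4|5)=+1; (−1)^{-6·-4·2}·(-1)^-4·(+1)^-6 = +1.
v=41: a=41^3·(≡2), b=41^2·(≡8) mod 41; (2|41)=+1, (8|41)=+1; (−1)^{3·2·20}·(+1)^2·(+1)^3 = +1.
v=13: a=13^3·(≡3), b=13^2·(≡11) mod 13; (3|13)=+1, (11|13)=-1; (−1)^{3·2·6}·(+1)^2·(-1)^3 = -1.
v=37: a=37^3·(≡11), b=37^2·(≡28) mod 37; (11|37)=+1, (28|37)=+1; (−1)^{3·2·18}·(+1)^2·(+1)^3 = +1.
v=3: a=3^14·(≡2), b=3^9·(≡1) mod 3; (2|3)=-1, (1|3)=+1; (−1)^{14·9·1}·(-1)^9·(+1)^14 = -1.
Ram(-335257, 21) = {3, 13}; no ℚ_3-point on the conic.

[3, 13]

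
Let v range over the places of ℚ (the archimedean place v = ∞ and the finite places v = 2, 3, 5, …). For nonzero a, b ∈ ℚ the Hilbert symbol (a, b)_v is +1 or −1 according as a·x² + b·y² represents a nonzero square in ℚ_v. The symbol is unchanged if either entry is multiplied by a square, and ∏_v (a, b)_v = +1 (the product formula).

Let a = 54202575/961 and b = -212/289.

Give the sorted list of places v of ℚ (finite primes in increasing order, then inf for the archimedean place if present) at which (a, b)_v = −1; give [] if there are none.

(a, b) ≡ (903, -53) mod (ℚ^×)²; places V = {2, 3, 5, 7, 17, 31, 43, 53, ∞}.
(a,b)_5: α=2, u≡3; β=0, v≡2 (mod 5); (3|5)=-1, (2|5)=-1; sign (−1)^0·-1^0·-1^2 = +1.
(a,b)_53: α=0, u≡31; β=1, v≡44 (mod 53); (31|53)=-1, (44|53)=+1; sign (−1)^0·-1^1·+1^0 = -1.
(a,b)_2: α=0, β=2; u≡7, v≡3 (mod 8); ε(u)ε(v)=1·1, αω(v)=0·1, βω(u)=2·0; sum ≡ 1  ⇒  -1.
(a,b)_3: α=1, u≡1; β=0, v≡1 (mod 3); (1|3)=+1, (1|3)=+1; sign (−1)^0·+1^0·+1^1 = +1.
(a,b)_17: α=0, u≡9; β=-2, v≡9 (mod 17); (9|17)=+1, (9|17)=+1; sign (−1)^0·+1^-2·+1^0 = +1.
(a,b)_∞: sgn(903)=+, sgn(-53)=−, so +1.
(a,b)_7: α=5, u≡6; β=0, v≡6 (mod 7); (6|7)=-1, (6|7)=-1; sign (−1)^0·-1^0·-1^5 = -1.
(a,b)_43: α=1, u≡13; β=0, v≡32 (mod 43); (13|43)=+1, (32|43)=-1; sign (−1)^0·+1^0·-1^1 = -1.
(a,b)_31: α=-2, u≡5; β=0, v≡16 (mod 31); (5|31)=+1, (16|31)=+1; sign (−1)^0·+1^0·+1^-2 = +1.
Ram(903, -53) = {2, 7, 43, 53}; no ℚ_2-point on the conic.

[2, 7, 43, 53]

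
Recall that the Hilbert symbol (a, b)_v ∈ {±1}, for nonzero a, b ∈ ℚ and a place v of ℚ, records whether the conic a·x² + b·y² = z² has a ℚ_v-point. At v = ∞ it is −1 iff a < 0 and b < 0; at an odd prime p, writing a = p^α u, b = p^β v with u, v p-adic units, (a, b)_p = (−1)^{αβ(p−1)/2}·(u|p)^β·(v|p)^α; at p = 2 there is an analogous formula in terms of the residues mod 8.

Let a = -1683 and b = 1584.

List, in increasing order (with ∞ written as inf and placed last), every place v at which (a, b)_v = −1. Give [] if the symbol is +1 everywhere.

(a, b) ≡ (-187, 11) mod (ℚ^×)²; places V = {2, 3, 11, 17, ∞}.
(a,b)_17: α=1, u≡3; β=0, v≡3 (mod 17); (3|17)=-1, (3|17)=-1; sign (−1)^0·-1^0·-1^1 = -1.
(a,b)_11: α=1, u≡1; β=1, v≡1 (mod 11); (1|11)=+1, (1|11)=+1; sign (−1)^1·+1^1·+1^1 = -1.
(a,b)_∞: sgn(-187)=−, sgn(11)=+, so +1.
(a,b)_2: α=0, β=4; u≡5, v≡3 (mod 8); ε(u)ε(v)=0·1, αω(v)=0·1, βω(u)=4·1; sum ≡ 0  ⇒  +1.
(a,b)_3: α=2, u≡2; β=2, v≡2 (mod 3); (2|3)=-1, (2|3)=-1; sign (−1)^0·-1^2·-1^2 = +1.
Ram(-187, 11) = {11, 17}; no ℚ_11-point on the conic.

[11, 17]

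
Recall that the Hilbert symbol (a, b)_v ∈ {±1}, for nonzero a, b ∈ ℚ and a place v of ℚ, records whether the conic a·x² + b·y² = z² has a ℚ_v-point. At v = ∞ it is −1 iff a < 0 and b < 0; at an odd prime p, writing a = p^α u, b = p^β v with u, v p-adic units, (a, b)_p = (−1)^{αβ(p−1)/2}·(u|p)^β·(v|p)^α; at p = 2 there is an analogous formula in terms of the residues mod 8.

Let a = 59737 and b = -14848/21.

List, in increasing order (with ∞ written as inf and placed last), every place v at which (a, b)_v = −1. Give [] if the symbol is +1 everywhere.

[7, 29, 31, 41]

(a, b) ≡ (59737, -1218) mod (ℚ^×)²; places V = {2, 3, 7, 29, 31, 41, 47, ∞}.
(a,b)_47: α=1, u≡2; β=0, v≡36 (mod 47); (2|47)=+1, (36|47)=+1; sign (−1)^0·+1^0·+1^1 = +1.
(a,b)_7: α=0, u≡6; β=-1, v≡2 (mod 7); (6|7)=-1, (2|7)=+1; sign (−1)^0·-1^-1·+1^0 = -1.
(a,b)_41: α=1, u≡22; β=0, v≡29 (mod 41); (22|41)=-1, (29|41)=-1; sign (−1)^0·-1^0·-1^1 = -1.
(a,b)_∞: sgn(59737)=+, sgn(-1218)=−, so +1.
(a,b)_29: α=0, u≡26; β=1, v≡6 (mod 29); (26|29)=-1, (6|29)=+1; sign (−1)^0·-1^1·+1^0 = -1.
(a,b)_31: α=1, u≡5; β=0, v≡3 (mod 31); (5|31)=+1, (3|31)=-1; sign (−1)^0·+1^0·-1^1 = -1.
(a,b)_3: α=0, u≡1; β=-1, v≡2 (mod 3); (1|3)=+1, (2|3)=-1; sign (−1)^0·+1^-1·-1^0 = +1.
(a,b)_2: α=0, β=9; u≡1, v≡7 (mod 8); ε(u)ε(v)=0·1, αω(v)=0·0, βω(u)=9·0; sum ≡ 0  ⇒  +1.
(59737, -1218 / ℚ) ramifies at {7, 29, 31, 41}: a division algebra.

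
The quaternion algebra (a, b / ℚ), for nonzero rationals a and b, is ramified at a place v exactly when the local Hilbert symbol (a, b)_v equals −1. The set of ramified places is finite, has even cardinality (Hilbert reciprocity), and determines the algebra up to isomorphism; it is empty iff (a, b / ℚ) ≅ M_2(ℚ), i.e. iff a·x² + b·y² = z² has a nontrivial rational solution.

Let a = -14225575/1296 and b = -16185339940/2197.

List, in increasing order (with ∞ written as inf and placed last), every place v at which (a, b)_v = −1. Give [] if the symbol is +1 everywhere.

[5, 31, 37, inf]

Mod squares: a ≡ -3367, b ≡ -8872045. Check v ∈ {∞, 2, 3, 5, 7, 11, 13, 17, 31, 37}.
v=11: a=11^0·(≡6), b=11^2·(≡9) mod 11; (6|11)=-1, (9|11)=+1; (−1)^{0·2·5}·(-1)^2·(+1)^0 = +1.
v=37: a=37^1·(≡29), b=37^1·(≡4) mod 37; (29|37)=-1, (4|37)=+1; (−1)^{1·1·18}·(-1)^1·(+1)^1 = -1.
v=∞: -3367 < 0 and -8872045 < 0  ⇒  (a,b)_∞ = -1.
v=7: a=7^1·(≡1), b=7^3·(≡6) mod 7; (1|7)=+1, (6|7)=-1; (−1)^{1·3·3}·(+1)^3·(-1)^1 = +1.
v=31: a=31^0·(≡13), b=31^1·(≡9) mod 31; (13|31)=-1, (9|31)=+1; (−1)^{0·1·15}·(-1)^1·(+1)^0 = -1.
v=2: v_2(a)=-4, v_2(b)=2; units ≡ 1, 3 (mod 8); ε·ε+αω+βω = 0·1+-4·1+2·0 ≡ 0  ⇒  (a,b)_2 = +1.
v=3: a=3^-4·(≡2), b=3^0·(≡2) mod 3; (2|3)=-1, (2|3)=-1; (−1)^{-4·0·1}·(-1)^0·(-1)^-4 = +1.
v=17: a=17^0·(≡2), b=17^1·(≡15) mod 17; (2|17)=+1, (15|17)=+1; (−1)^{0·1·8}·(+1)^1·(+1)^0 = +1.
v=5: a=5^2·(≡2), b=5^1·(≡1) mod 5; (2|5)=-1, (1|5)=+1; (−1)^{2·1·2}·(-1)^1·(+1)^2 = -1.
v=13: a=13^3·(≡10), b=13^-3·(≡10) mod 13; (10|13)=+1, (10|13)=+1; (−1)^{3·-3·6}·(+1)^-3·(+1)^3 = +1.
|Ram(-3367, -8872045)| = 4, even; anisotropic at {5, 31, 37, ∞}.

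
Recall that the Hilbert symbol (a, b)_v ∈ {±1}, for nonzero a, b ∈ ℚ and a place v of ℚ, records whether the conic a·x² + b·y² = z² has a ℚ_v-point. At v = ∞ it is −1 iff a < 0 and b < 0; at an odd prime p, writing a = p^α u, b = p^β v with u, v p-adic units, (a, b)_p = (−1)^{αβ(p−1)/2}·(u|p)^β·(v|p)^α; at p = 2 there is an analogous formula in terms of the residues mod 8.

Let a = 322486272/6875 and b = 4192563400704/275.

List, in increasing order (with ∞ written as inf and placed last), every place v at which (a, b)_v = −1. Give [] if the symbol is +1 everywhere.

[3, 7, 19, 23]

(a, b) ≡ (33, 1716099) mod (ℚ^×)²; places V = {2, 3, 5, 7, 11, 17, 19, 23, ∞}.
(a,b)_11: α=-1, u≡1; β=-1, v≡10 (mod 11); (1|11)=+1, (10|11)=-1; sign (−1)^1·+1^-1·-1^-1 = +1.
(a,b)_17: α=0, u≡9; β=1, v≡16 (mod 17); (9|17)=+1, (16|17)=+1; sign (−1)^0·+1^1·+1^0 = +1.
(a,b)_3: α=9, u≡2; β=9, v≡2 (mod 3); (2|3)=-1, (2|3)=-1; sign (−1)^1·-1^9·-1^9 = -1.
(a,b)_23: α=0, u≡20; β=1, v≡1 (mod 23); (20|23)=-1, (1|23)=+1; sign (−1)^0·-1^1·+1^0 = -1.
(a,b)_∞: sgn(33)=+, sgn(1716099)=+, so +1.
(a,b)_7: α=0, u≡3; β=1, v≡6 (mod 7); (3|7)=-1, (6|7)=-1; sign (−1)^0·-1^1·-1^0 = -1.
(a,b)_19: α=0, u≡2; β=1, v≡3 (mod 19); (2|19)=-1, (3|19)=-1; sign (−1)^0·-1^1·-1^0 = -1.
(a,b)_5: α=-4, u≡2; β=-2, v≡4 (mod 5); (2|5)=-1, (4|5)=+1; sign (−1)^0·-1^-2·+1^-4 = +1.
(a,b)_2: α=14, β=12; u≡1, v≡3 (mod 8); ε(u)ε(v)=0·1, αω(v)=14·1, βω(u)=12·0; sum ≡ 0  ⇒  +1.
|Ram(33, 1716099)| = 4, even; anisotropic at {3, 7, 19, 23}.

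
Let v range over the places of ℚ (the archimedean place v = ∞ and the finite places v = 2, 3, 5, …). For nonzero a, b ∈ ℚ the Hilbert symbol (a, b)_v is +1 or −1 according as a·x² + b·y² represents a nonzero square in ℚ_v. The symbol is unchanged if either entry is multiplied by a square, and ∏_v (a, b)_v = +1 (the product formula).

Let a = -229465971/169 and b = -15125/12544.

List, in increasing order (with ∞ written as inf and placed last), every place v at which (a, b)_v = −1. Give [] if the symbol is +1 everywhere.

Mod squares: a ≡ -10619, b ≡ -5. Check v ∈ {∞, 2, 3, 5, 7, 11, 13, 37, 41}.
v=41: a=41^1·(≡3), b=41^0·(≡39) mod 41; (3|41)=-1, (39|41)=+1; (−1)^{1·0·20}·(-1)^0·(+1)^1 = +1.
v=7: a=7^5·(≡4), b=7^-2·(≡4) mod 7; (4|7)=+1, (4|7)=+1; (−1)^{5·-2·3}·(+1)^-2·(+1)^5 = +1.
v=5: a=5^0·(≡1), b=5^3·(≡1) mod 5; (1|5)=+1, (1|5)=+1; (−1)^{0·3·2}·(+1)^3·(+1)^0 = +1.
v=37: a=37^1·(≡11), b=37^0·(≡8) mod 37; (11|37)=+1, (8|37)=-1; (−1)^{1·0·18}·(+1)^0·(-1)^1 = -1.
v=2: v_2(a)=0, v_2(b)=-8; units ≡ 5, 3 (mod 8); ε·ε+αω+βω = 0·1+0·1+-8·1 ≡ 0  ⇒  (a,b)_2 = +1.
v=13: a=13^-2·(≡6), b=13^0·(≡6) mod 13; (6|13)=-1, (6|13)=-1; (−1)^{-2·0·6}·(-1)^0·(-1)^-2 = +1.
v=∞: -10619 < 0 and -5 < 0  ⇒  (a,b)_∞ = -1.
v=11: a=11^0·(≡6), b=11^2·(≡10) mod 11; (6|11)=-1, (10|11)=-1; (−1)^{0·2·5}·(-1)^2·(-1)^0 = +1.
v=3: a=3^2·(≡1), b=3^0·(≡1) mod 3; (1|3)=+1, (1|3)=+1; (−1)^{2·0·1}·(+1)^0·(+1)^2 = +1.
(-10619, -5 / ℚ) ramifies at {37, ∞}: a division algebra.

[37, inf]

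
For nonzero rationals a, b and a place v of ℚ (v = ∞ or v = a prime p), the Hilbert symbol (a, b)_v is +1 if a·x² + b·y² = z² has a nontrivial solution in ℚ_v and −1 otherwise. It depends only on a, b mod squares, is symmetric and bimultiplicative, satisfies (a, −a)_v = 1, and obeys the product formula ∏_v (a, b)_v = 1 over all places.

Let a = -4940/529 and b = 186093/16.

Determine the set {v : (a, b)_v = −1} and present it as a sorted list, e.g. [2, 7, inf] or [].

Mod squares: a ≡ -1235, b ≡ 20677. Check v ∈ {∞, 2, 3, 5, 13, 19, 23, 29, 31}.
v=31: a=31^0·(≡10), b=31^1·(≡9) mod 31; (10|31)=+1, (9|31)=+1; (−1)^{0·1·15}·(+1)^1·(+1)^0 = +1.
v=5: a=5^1·(≡3), b=5^0·(≡3) mod 5; (3|5)=-1, (3|5)=-1; (−1)^{1·0·2}·(-1)^0·(-1)^1 = -1.
v=∞: -1235 < 0 and 20677 > 0  ⇒  (a,b)_∞ = +1.
v=3: a=3^0·(≡1), b=3^2·(≡1) mod 3; (1|3)=+1, (1|3)=+1; (−1)^{0·2·1}·(+1)^2·(+1)^0 = +1.
v=2: v_2(a)=2, v_2(b)=-4; units ≡ 5, 5 (mod 8); ε·ε+αω+βω = 0·0+2·1+-4·1 ≡ 0  ⇒  (a,b)_2 = +1.
v=19: a=19^1·(≡17), b=19^0·(≡4) mod 19; (17|19)=+1, (4|19)=+1; (−1)^{1·0·9}·(+1)^0·(+1)^1 = +1.
v=23: a=23^-2·(≡5), b=23^1·(≡4) mod 23; (5|23)=-1, (4|23)=+1; (−1)^{-2·1·11}·(-1)^1·(+1)^-2 = -1.
v=13: a=13^1·(≡4), b=13^0·(≡8) mod 13; (4|13)=+1, (8|13)=-1; (−1)^{1·0·6}·(+1)^0·(-1)^1 = -1.
v=29: a=29^0·(≡11), b=29^1·(≡15) mod 29; (11|29)=-1, (15|29)=-1; (−1)^{0·1·14}·(-1)^1·(-1)^0 = -1.
(-1235, 20677 / ℚ) ramifies at {5, 13, 23, 29}: a division algebra.

[5, 13, 23, 29]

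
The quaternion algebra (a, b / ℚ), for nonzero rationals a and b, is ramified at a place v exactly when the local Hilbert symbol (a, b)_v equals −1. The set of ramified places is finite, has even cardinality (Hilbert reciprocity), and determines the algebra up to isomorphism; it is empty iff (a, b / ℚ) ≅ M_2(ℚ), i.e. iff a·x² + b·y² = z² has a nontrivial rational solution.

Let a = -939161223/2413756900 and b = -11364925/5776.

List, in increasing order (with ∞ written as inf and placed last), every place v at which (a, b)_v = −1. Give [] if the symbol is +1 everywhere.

(a, b) ≡ (-7, -13) mod (ℚ^×)²; places V = {2, 3, 5, 7, 11, 13, 17, 19, ∞}.
(a,b)_∞: sgn(-7)=−, sgn(-13)=−, so -1.
(a,b)_5: α=-2, u≡2; β=2, v≡3 (mod 5); (2|5)=-1, (3|5)=-1; sign (−1)^0·-1^2·-1^-2 = +1.
(a,b)_11: α=2, u≡5; β=2, v≡4 (mod 11); (5|11)=+1, (4|11)=+1; sign (−1)^0·+1^2·+1^2 = +1.
(a,b)_17: α=-6, u≡7; β=2, v≡1 (mod 17); (7|17)=-1, (1|17)=+1; sign (−1)^0·-1^2·+1^-6 = +1.
(a,b)_19: α=0, u≡13; β=-2, v≡6 (mod 19); (13|19)=-1, (6|19)=+1; sign (−1)^0·-1^-2·+1^0 = +1.
(a,b)_3: α=8, u≡2; β=0, v≡2 (mod 3); (2|3)=-1, (2|3)=-1; sign (−1)^0·-1^0·-1^8 = +1.
(a,b)_13: α=2, u≡11; β=1, v≡3 (mod 13); (11|13)=-1, (3|13)=+1; sign (−1)^0·-1^1·+1^2 = -1.
(a,b)_7: α=1, u≡5; β=0, v≡2 (mod 7); (5|7)=-1, (2|7)=+1; sign (−1)^0·-1^0·+1^1 = +1.
(a,b)_2: α=-2, β=-4; u≡1, v≡3 (mod 8); ε(u)ε(v)=0·1, αω(v)=-2·1, βω(u)=-4·0; sum ≡ 0  ⇒  +1.
(-7, -13 / ℚ) ramifies at {13, ∞}: a division algebra.

[13, inf]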